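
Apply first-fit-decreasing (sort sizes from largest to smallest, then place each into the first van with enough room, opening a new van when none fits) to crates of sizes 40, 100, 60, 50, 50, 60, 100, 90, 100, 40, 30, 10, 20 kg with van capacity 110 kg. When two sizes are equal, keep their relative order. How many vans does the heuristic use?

Sorted descending: 100, 100, 100, 90, 60, 60, 50, 50, 40, 40, 30, 20, 10.
  100 → van 1 (new)  [load 100/110]
  100 → van 2 (new)  [load 100/110]
  100 → van 3 (new)  [load 100/110]
  90 → van 4 (new)  [load 90/110]
  60 → van 5 (new)  [load 60/110]
  60 → van 6 (new)  [load 60/110]
  50 → van 5  [load 110/110]
  50 → van 6  [load 110/110]
  40 → van 7 (new)  [load 40/110]
  40 → van 7  [load 80/110]
  30 → van 7  [load 110/110]
  20 → van 4  [load 110/110]
  10 → van 1  [load 110/110]
7 vans opened.

7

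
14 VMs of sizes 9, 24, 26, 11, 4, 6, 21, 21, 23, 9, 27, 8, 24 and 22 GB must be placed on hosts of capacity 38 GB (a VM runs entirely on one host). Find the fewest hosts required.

8

Total = 27 + 26 + 24 + 24 + 23 + 22 + 21 + 21 + 11 + 9 + 9 + 8 + 6 + 4 = 235 GB.
Lower bound: ⌈235/38⌉ = 7 hosts.
Also, 8 VMs each exceed 19 GB, and no two of those can share a host, so at least 8 hosts are needed.
A packing using 8 hosts:
  host 1: 27 + 11 = 38
  host 2: 26 + 9 = 35
  host 3: 24 + 9 + 4 = 37
  host 4: 24 + 8 + 6 = 38
  host 5: 23 = 23
  host 6: 22 = 22
  host 7: 21 = 21
  host 8: 21 = 21
This matches the lower bound, so 8 is optimal.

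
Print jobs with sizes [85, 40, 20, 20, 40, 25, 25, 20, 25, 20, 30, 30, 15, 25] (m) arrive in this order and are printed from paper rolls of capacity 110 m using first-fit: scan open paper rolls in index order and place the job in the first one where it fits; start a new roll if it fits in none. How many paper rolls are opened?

4

  85 → roll 1 (new)  [load 85/110]
  40 → roll 2 (new)  [load 40/110]
  20 → roll 1  [load 105/110]
  20 → roll 2  [load 60/110]
  40 → roll 2  [load 100/110]
  25 → roll 3 (new)  [load 25/110]
  25 → roll 3  [load 50/110]
  20 → roll 3  [load 70/110]
  25 → roll 3  [load 95/110]
  20 → roll 4 (new)  [load 20/110]
  30 → roll 4  [load 50/110]
  30 → roll 4  [load 80/110]
  15 → roll 3  [load 110/110]
  25 → roll 4  [load 105/110]
4 paper rolls opened.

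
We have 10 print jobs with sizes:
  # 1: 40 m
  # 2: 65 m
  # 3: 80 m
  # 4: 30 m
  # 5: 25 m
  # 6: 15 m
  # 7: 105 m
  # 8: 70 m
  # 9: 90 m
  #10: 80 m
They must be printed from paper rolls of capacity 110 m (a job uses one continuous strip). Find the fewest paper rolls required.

Total = 105 + 90 + 80 + 80 + 70 + 65 + 40 + 30 + 25 + 15 = 600 m.
Lower bound: ⌈600/110⌉ = 6 paper rolls.
A packing using 6 paper rolls:
  roll 1: 105 = 105
  roll 2: 90 + 15 = 105
  roll 3: 80 + 30 = 110
  roll 4: 80 + 25 = 105
  roll 5: 70 + 40 = 110
  roll 6: 65 = 65
This matches the lower bound, so 6 is optimal.

6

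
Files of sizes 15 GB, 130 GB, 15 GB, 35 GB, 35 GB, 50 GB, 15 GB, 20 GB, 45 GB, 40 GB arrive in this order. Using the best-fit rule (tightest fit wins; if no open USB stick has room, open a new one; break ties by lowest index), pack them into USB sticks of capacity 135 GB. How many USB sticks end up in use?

  15 → USB stick 1 (new)  [load 15/135]
  130 → USB stick 2 (new)  [load 130/135]
  15 → USB stick 1  [load 30/135]
  35 → USB stick 1  [load 65/135]
  35 → USB stick 1  [load 100/135]
  50 → USB stick 3 (new)  [load 50/135]
  15 → USB stick 1  [load 115/135]
  20 → USB stick 1  [load 135/135]
  45 → USB stick 3  [load 95/135]
  40 → USB stick 3  [load 135/135]
3 USB sticks opened.

3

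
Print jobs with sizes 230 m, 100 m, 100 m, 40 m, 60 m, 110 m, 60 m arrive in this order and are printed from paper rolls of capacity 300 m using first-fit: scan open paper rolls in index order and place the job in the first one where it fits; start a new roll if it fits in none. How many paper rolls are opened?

  230 → roll 1 (new)  [load 230/300]
  100 → roll 2 (new)  [load 100/300]
  100 → roll 2  [load 200/300]
  40 → roll 1  [load 270/300]
  60 → roll 2  [load 260/300]
  110 → roll 3 (new)  [load 110/300]
  60 → roll 3  [load 170/300]
3 paper rolls opened.

3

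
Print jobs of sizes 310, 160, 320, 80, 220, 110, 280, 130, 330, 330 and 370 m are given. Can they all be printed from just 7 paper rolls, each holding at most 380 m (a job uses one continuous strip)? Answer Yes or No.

Total = 2640 m; ⌈2640/380⌉ = 7.
The bound of 7 does not rule out 7, but exhaustive search shows no assignment into 7 paper rolls of capacity 380 m exists — the minimum is 8.

No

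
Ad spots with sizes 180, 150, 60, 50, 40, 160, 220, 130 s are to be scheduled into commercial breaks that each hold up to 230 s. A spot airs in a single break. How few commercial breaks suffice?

5

Total = 220 + 180 + 160 + 150 + 130 + 60 + 50 + 40 = 990 s.
Lower bound: ⌈990/230⌉ = 5 commercial breaks.
A packing using 5 commercial breaks:
  break 1: 220 = 220
  break 2: 180 + 50 = 230
  break 3: 160 + 60 = 220
  break 4: 150 + 40 = 190
  break 5: 130 = 130
This matches the lower bound, so 5 is optimal.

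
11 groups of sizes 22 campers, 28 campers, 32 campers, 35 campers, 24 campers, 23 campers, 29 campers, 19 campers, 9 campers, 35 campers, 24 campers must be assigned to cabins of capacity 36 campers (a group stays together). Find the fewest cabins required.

Total = 35 + 35 + 32 + 29 + 28 + 24 + 24 + 23 + 22 + 19 + 9 = 280 campers.
Lower bound: ⌈280/36⌉ = 8 cabins.
Also, 10 groups each exceed 18 campers, and no two of those can share a cabin, so at least 10 cabins are needed.
A packing using 10 cabins:
  cabin 1: 35 = 35
  cabin 2: 35 = 35
  cabin 3: 32 = 32
  cabin 4: 29 = 29
  cabin 5: 28 = 28
  cabin 6: 24 + 9 = 33
  cabin 7: 24 = 24
  cabin 8: 23 = 23
  cabin 9: 22 = 22
  cabin 10: 19 = 19
This matches the lower bound, so 10 is optimal.

10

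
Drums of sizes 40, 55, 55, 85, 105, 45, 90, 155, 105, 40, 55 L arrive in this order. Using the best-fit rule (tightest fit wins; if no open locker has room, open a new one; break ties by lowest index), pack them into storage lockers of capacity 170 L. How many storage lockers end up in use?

6

  40 → locker 1 (new)  [load 40/170]
  55 → locker 1  [load 95/170]
  55 → locker 1  [load 150/170]
  85 → locker 2 (new)  [load 85/170]
  105 → locker 3 (new)  [load 105/170]
  45 → locker 3  [load 150/170]
  90 → locker 4 (new)  [load 90/170]
  155 → locker 5 (new)  [load 155/170]
  105 → locker 6 (new)  [load 105/170]
  40 → locker 6  [load 145/170]
  55 → locker 4  [load 145/170]
6 storage lockers opened.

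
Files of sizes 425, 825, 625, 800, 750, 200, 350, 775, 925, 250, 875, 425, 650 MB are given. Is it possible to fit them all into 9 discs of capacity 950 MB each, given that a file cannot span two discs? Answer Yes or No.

Total = 7875 MB; ⌈7875/950⌉ = 9.
The bound of 9 does not rule out 9, but exhaustive search shows no assignment into 9 discs of capacity 950 MB exists — the minimum is 10.

No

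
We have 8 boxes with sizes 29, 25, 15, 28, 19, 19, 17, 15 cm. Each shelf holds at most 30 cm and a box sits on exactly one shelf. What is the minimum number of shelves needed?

7

Total = 29 + 28 + 25 + 19 + 19 + 17 + 15 + 15 = 167 cm.
Lower bound: ⌈167/30⌉ = 6 shelves.
A packing using 7 shelves:
  shelf 1: 29 = 29
  shelf 2: 28 = 28
  shelf 3: 25 = 25
  shelf 4: 19 = 19
  shelf 5: 19 = 19
  shelf 6: 17 = 17
  shelf 7: 15 + 15 = 30
No arrangement into 6 shelves stays within capacity, so 7 is optimal.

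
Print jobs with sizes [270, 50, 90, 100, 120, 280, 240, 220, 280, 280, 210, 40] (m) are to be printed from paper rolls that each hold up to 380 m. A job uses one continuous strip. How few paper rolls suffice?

Total = 280 + 280 + 280 + 270 + 240 + 220 + 210 + 120 + 100 + 90 + 50 + 40 = 2180 m.
Lower bound: ⌈2180/380⌉ = 6 paper rolls.
Also, 7 print jobs each exceed 190 m, and no two of those can share a roll, so at least 7 paper rolls are needed.
A packing using 7 paper rolls:
  roll 1: 280 + 100 = 380
  roll 2: 280 + 90 = 370
  roll 3: 280 + 50 + 40 = 370
  roll 4: 270 = 270
  roll 5: 240 + 120 = 360
  roll 6: 220 = 220
  roll 7: 210 = 210
This matches the lower bound, so 7 is optimal.

7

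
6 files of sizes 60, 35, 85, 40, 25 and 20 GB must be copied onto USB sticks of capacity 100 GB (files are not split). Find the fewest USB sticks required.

3

Total = 85 + 60 + 40 + 35 + 25 + 20 = 265 GB.
Lower bound: ⌈265/100⌉ = 3 USB sticks.
A packing using 3 USB sticks:
  USB stick 1: 85 = 85
  USB stick 2: 60 + 40 = 100
  USB stick 3: 35 + 25 + 20 = 80
This matches the lower bound, so 3 is optimal.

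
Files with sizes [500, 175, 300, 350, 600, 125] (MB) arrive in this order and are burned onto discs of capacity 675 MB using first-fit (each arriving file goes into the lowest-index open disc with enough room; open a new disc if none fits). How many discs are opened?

  500 → disc 1 (new)  [load 500/675]
  175 → disc 1  [load 675/675]
  300 → disc 2 (new)  [load 300/675]
  350 → disc 2  [load 650/675]
  600 → disc 3 (new)  [load 600/675]
  125 → disc 4 (new)  [load 125/675]
4 discs opened.

4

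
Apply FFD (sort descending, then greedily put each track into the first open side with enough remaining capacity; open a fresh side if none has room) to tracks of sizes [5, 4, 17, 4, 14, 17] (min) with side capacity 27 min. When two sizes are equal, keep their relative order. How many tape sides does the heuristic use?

3

Sorted descending: 17, 17, 14, 5, 4, 4.
  17 → side 1 (new)  [load 17/27]
  17 → side 2 (new)  [load 17/27]
  14 → side 3 (new)  [load 14/27]
  5 → side 1  [load 22/27]
  4 → side 1  [load 26/27]
  4 → side 2  [load 21/27]
3 tape sides opened.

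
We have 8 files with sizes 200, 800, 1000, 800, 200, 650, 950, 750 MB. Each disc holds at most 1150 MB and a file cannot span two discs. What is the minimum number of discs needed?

6

Total = 1000 + 950 + 800 + 800 + 750 + 650 + 200 + 200 = 5350 MB.
Lower bound: ⌈5350/1150⌉ = 5 discs.
Also, 6 files each exceed 575 MB, and no two of those can share a disc, so at least 6 discs are needed.
A packing using 6 discs:
  disc 1: 1000 = 1000
  disc 2: 950 + 200 = 1150
  disc 3: 800 + 200 = 1000
  disc 4: 800 = 800
  disc 5: 750 = 750
  disc 6: 650 = 650
This matches the lower bound, so 6 is optimal.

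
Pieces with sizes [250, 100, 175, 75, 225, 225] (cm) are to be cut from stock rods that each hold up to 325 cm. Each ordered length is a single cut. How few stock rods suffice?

Total = 250 + 225 + 225 + 175 + 100 + 75 = 1050 cm.
Lower bound: ⌈1050/325⌉ = 4 stock rods.
A packing using 4 stock rods:
  stock rod 1: 250 + 75 = 325
  stock rod 2: 225 + 100 = 325
  stock rod 3: 225 = 225
  stock rod 4: 175 = 175
This matches the lower bound, so 4 is optimal.

4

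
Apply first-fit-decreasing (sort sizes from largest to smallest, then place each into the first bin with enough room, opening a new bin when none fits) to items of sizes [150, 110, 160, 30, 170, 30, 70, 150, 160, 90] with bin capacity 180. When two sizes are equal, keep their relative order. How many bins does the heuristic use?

7

Sorted descending: 170, 160, 160, 150, 150, 110, 90, 70, 30, 30.
  170 → bin 1 (new)  [load 170/180]
  160 → bin 2 (new)  [load 160/180]
  160 → bin 3 (new)  [load 160/180]
  150 → bin 4 (new)  [load 150/180]
  150 → bin 5 (new)  [load 150/180]
  110 → bin 6 (new)  [load 110/180]
  90 → bin 7 (new)  [load 90/180]
  70 → bin 6  [load 180/180]
  30 → bin 4  [load 180/180]
  30 → bin 5  [load 180/180]
7 bins opened.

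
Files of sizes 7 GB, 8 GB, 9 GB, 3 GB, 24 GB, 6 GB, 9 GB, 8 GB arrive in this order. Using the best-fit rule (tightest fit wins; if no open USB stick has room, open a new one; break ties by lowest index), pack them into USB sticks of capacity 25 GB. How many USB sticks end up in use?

4

  7 → USB stick 1 (new)  [load 7/25]
  8 → USB stick 1  [load 15/25]
  9 → USB stick 1  [load 24/25]
  3 → USB stick 2 (new)  [load 3/25]
  24 → USB stick 3 (new)  [load 24/25]
  6 → USB stick 2  [load 9/25]
  9 → USB stick 2  [load 18/25]
  8 → USB stick 4 (new)  [load 8/25]
4 USB sticks opened.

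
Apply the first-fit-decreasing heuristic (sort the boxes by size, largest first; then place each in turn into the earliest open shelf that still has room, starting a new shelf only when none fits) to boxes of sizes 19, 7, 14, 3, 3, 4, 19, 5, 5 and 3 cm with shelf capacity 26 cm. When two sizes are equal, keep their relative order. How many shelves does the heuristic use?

Sorted descending: 19, 19, 14, 7, 5, 5, 4, 3, 3, 3.
  19 → shelf 1 (new)  [load 19/26]
  19 → shelf 2 (new)  [load 19/26]
  14 → shelf 3 (new)  [load 14/26]
  7 → shelf 1  [load 26/26]
  5 → shelf 2  [load 24/26]
  5 → shelf 3  [load 19/26]
  4 → shelf 3  [load 23/26]
  3 → shelf 3  [load 26/26]
  3 → shelf 4 (new)  [load 3/26]
  3 → shelf 4  [load 6/26]
4 shelves opened.

4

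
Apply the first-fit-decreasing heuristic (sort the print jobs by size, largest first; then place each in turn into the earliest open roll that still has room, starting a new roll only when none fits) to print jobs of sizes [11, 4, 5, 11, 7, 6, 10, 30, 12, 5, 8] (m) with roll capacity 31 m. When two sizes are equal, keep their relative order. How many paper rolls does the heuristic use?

4

Sorted descending: 30, 12, 11, 11, 10, 8, 7, 6, 5, 5, 4.
  30 → roll 1 (new)  [load 30/31]
  12 → roll 2 (new)  [load 12/31]
  11 → roll 2  [load 23/31]
  11 → roll 3 (new)  [load 11/31]
  10 → roll 3  [load 21/31]
  8 → roll 2  [load 31/31]
  7 → roll 3  [load 28/31]
  6 → roll 4 (new)  [load 6/31]
  5 → roll 4  [load 11/31]
  5 → roll 4  [load 16/31]
  4 → roll 4  [load 20/31]
4 paper rolls opened.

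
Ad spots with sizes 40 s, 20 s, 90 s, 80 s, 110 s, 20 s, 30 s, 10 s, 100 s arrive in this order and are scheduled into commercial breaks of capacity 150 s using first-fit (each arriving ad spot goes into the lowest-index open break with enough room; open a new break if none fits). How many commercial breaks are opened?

4

  40 → break 1 (new)  [load 40/150]
  20 → break 1  [load 60/150]
  90 → break 1  [load 150/150]
  80 → break 2 (new)  [load 80/150]
  110 → break 3 (new)  [load 110/150]
  20 → break 2  [load 100/150]
  30 → break 2  [load 130/150]
  10 → break 2  [load 140/150]
  100 → break 4 (new)  [load 100/150]
4 commercial breaks opened.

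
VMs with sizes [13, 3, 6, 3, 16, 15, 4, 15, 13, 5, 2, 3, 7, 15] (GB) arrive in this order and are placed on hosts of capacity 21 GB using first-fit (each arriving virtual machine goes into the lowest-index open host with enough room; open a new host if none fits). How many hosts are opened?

7

  13 → host 1 (new)  [load 13/21]
  3 → host 1  [load 16/21]
  6 → host 2 (new)  [load 6/21]
  3 → host 1  [load 19/21]
  16 → host 3 (new)  [load 16/21]
  15 → host 2  [load 21/21]
  4 → host 3  [load 20/21]
  15 → host 4 (new)  [load 15/21]
  13 → host 5 (new)  [load 13/21]
  5 → host 4  [load 20/21]
  2 → host 1  [load 21/21]
  3 → host 5  [load 16/21]
  7 → host 6 (new)  [load 7/21]
  15 → host 7 (new)  [load 15/21]
7 hosts opened.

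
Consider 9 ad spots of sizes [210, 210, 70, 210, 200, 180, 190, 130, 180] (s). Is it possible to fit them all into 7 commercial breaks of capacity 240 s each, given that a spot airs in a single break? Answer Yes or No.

Total = 1580 s; ⌈1580/240⌉ = 7.
8 ad spots each exceed half the capacity and cannot share a break, forcing at least 8 commercial breaks.
At least 8 commercial breaks are required, but only 7 are allowed.

No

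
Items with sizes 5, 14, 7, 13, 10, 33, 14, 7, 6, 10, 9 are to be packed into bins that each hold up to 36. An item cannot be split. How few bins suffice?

4

Total = 33 + 14 + 14 + 13 + 10 + 10 + 9 + 7 + 7 + 6 + 5 = 128.
Lower bound: ⌈128/36⌉ = 4 bins.
A packing using 4 bins:
  bin 1: 33 = 33
  bin 2: 14 + 14 + 7 = 35
  bin 3: 13 + 10 + 10 = 33
  bin 4: 9 + 7 + 6 + 5 = 27
This matches the lower bound, so 4 is optimal.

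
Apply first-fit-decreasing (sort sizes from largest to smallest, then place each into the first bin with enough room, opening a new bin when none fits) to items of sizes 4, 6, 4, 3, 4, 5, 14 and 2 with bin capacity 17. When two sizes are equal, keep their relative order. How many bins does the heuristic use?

3

Sorted descending: 14, 6, 5, 4, 4, 4, 3, 2.
  14 → bin 1 (new)  [load 14/17]
  6 → bin 2 (new)  [load 6/17]
  5 → bin 2  [load 11/17]
  4 → bin 2  [load 15/17]
  4 → bin 3 (new)  [load 4/17]
  4 → bin 3  [load 8/17]
  3 → bin 1  [load 17/17]
  2 → bin 2  [load 17/17]
3 bins opened.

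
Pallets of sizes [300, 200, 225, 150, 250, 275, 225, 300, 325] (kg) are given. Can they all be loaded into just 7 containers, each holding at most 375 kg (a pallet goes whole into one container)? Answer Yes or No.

Total = 2250 kg; ⌈2250/375⌉ = 6.
8 pallets each exceed half the capacity and cannot share a container, forcing at least 8 containers.
At least 8 containers are required, but only 7 are allowed.

No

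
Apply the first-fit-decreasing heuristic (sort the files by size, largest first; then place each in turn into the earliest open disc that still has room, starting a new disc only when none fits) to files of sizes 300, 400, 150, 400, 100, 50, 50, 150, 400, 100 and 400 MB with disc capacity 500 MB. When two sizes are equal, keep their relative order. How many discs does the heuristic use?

6

Sorted descending: 400, 400, 400, 400, 300, 150, 150, 100, 100, 50, 50.
  400 → disc 1 (new)  [load 400/500]
  400 → disc 2 (new)  [load 400/500]
  400 → disc 3 (new)  [load 400/500]
  400 → disc 4 (new)  [load 400/500]
  300 → disc 5 (new)  [load 300/500]
  150 → disc 5  [load 450/500]
  150 → disc 6 (new)  [load 150/500]
  100 → disc 1  [load 500/500]
  100 → disc 2  [load 500/500]
  50 → disc 3  [load 450/500]
  50 → disc 3  [load 500/500]
6 discs opened.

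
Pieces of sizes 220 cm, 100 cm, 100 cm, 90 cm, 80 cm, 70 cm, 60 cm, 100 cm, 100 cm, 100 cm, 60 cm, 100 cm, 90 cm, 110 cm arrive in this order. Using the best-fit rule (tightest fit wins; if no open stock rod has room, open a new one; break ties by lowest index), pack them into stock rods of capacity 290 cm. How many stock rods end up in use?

  220 → stock rod 1 (new)  [load 220/290]
  100 → stock rod 2 (new)  [load 100/290]
  100 → stock rod 2  [load 200/290]
  90 → stock rod 2  [load 290/290]
  80 → stock rod 3 (new)  [load 80/290]
  70 → stock rod 1  [load 290/290]
  60 → stock rod 3  [load 140/290]
  100 → stock rod 3  [load 240/290]
  100 → stock rod 4 (new)  [load 100/290]
  100 → stock rod 4  [load 200/290]
  60 → stock rod 4  [load 260/290]
  100 → stock rod 5 (new)  [load 100/290]
  90 → stock rod 5  [load 190/290]
  110 → stock rod 6 (new)  [load 110/290]
6 stock rods opened.

6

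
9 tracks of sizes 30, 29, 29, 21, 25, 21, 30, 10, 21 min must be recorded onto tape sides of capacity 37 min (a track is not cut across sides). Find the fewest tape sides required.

Total = 30 + 30 + 29 + 29 + 25 + 21 + 21 + 21 + 10 = 216 min.
Lower bound: ⌈216/37⌉ = 6 tape sides.
Also, 8 tracks each exceed 37/2 min, and no two of those can share a side, so at least 8 tape sides are needed.
A packing using 8 tape sides:
  side 1: 30 = 30
  side 2: 30 = 30
  side 3: 29 = 29
  side 4: 29 = 29
  side 5: 25 + 10 = 35
  side 6: 21 = 21
  side 7: 21 = 21
  side 8: 21 = 21
This matches the lower bound, so 8 is optimal.

8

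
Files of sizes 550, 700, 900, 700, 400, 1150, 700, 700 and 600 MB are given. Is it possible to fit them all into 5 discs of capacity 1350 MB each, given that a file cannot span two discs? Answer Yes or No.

No

Total = 6400 MB; ⌈6400/1350⌉ = 5.
6 files each exceed half the capacity and cannot share a disc, forcing at least 6 discs.
At least 6 discs are required, but only 5 are allowed.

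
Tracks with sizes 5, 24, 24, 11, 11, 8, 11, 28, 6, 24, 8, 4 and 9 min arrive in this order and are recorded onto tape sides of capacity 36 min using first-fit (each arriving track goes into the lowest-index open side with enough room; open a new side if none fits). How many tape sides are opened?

  5 → side 1 (new)  [load 5/36]
  24 → side 1  [load 29/36]
  24 → side 2 (new)  [load 24/36]
  11 → side 2  [load 35/36]
  11 → side 3 (new)  [load 11/36]
  8 → side 3  [load 19/36]
  11 → side 3  [load 30/36]
  28 → side 4 (new)  [load 28/36]
  6 → side 1  [load 35/36]
  24 → side 5 (new)  [load 24/36]
  8 → side 4  [load 36/36]
  4 → side 3  [load 34/36]
  9 → side 5  [load 33/36]
5 tape sides opened.

5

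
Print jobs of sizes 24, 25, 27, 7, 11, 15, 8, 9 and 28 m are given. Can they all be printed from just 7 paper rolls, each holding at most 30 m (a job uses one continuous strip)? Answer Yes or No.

A valid assignment using 6 paper rolls:
  roll 1: 28 = 28
  roll 2: 27 = 27
  roll 3: 25 = 25
  roll 4: 24 = 24
  roll 5: 15 + 11 = 26
  roll 6: 9 + 8 + 7 = 24
That uses only 6 ≤ 7, so 7 paper rolls are enough.

Yes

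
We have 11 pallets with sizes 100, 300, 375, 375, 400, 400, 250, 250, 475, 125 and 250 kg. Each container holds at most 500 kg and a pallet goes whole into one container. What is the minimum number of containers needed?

8

Total = 475 + 400 + 400 + 375 + 375 + 300 + 250 + 250 + 250 + 125 + 100 = 3300 kg.
Lower bound: ⌈3300/500⌉ = 7 containers.
A packing using 8 containers:
  container 1: 475 = 475
  container 2: 400 + 100 = 500
  container 3: 400 = 400
  container 4: 375 + 125 = 500
  container 5: 375 = 375
  container 6: 300 = 300
  container 7: 250 + 250 = 500
  container 8: 250 = 250
No arrangement into 7 containers stays within capacity, so 8 is optimal.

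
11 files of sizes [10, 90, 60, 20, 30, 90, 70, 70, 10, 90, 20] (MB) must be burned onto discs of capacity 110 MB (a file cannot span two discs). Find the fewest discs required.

Total = 90 + 90 + 90 + 70 + 70 + 60 + 30 + 20 + 20 + 10 + 10 = 560 MB.
Lower bound: ⌈560/110⌉ = 6 discs.
A packing using 6 discs:
  disc 1: 90 + 20 = 110
  disc 2: 90 + 20 = 110
  disc 3: 90 + 10 + 10 = 110
  disc 4: 70 + 30 = 100
  disc 5: 70 = 70
  disc 6: 60 = 60
This matches the lower bound, so 6 is optimal.

6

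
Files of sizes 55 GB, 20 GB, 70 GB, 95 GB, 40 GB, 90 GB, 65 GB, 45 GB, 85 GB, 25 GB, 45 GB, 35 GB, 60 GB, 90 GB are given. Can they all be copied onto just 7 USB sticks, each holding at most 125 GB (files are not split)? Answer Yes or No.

Yes

A valid assignment using 7 USB sticks:
  USB stick 1: 95 + 25 = 120
  USB stick 2: 90 + 35 = 125
  USB stick 3: 90 + 20 = 110
  USB stick 4: 85 + 40 = 125
  USB stick 5: 70 + 55 = 125
  USB stick 6: 65 + 60 = 125
  USB stick 7: 45 + 45 = 90
Every load is within 125 GB, so 7 USB sticks suffice.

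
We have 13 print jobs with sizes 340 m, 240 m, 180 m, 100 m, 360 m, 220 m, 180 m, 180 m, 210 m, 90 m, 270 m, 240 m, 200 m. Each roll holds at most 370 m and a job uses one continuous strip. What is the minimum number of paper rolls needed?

10

Total = 360 + 340 + 270 + 240 + 240 + 220 + 210 + 200 + 180 + 180 + 180 + 100 + 90 = 2810 m.
Lower bound: ⌈2810/370⌉ = 8 paper rolls.
A packing using 10 paper rolls:
  roll 1: 360 = 360
  roll 2: 340 = 340
  roll 3: 270 + 100 = 370
  roll 4: 240 + 90 = 330
  roll 5: 240 = 240
  roll 6: 220 = 220
  roll 7: 210 = 210
  roll 8: 200 = 200
  roll 9: 180 + 180 = 360
  roll 10: 180 = 180
No arrangement into 9 paper rolls stays within capacity, so 10 is optimal.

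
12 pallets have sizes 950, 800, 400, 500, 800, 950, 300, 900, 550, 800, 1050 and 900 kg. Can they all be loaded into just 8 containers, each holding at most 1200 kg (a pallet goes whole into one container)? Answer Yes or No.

No

Total = 8900 kg; ⌈8900/1200⌉ = 8.
The bound of 8 does not rule out 8, but exhaustive search shows no assignment into 8 containers of capacity 1200 kg exists — the minimum is 9.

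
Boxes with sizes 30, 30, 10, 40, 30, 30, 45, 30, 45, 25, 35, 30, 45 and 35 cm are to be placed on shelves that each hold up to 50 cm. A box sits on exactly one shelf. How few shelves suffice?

Total = 45 + 45 + 45 + 40 + 35 + 35 + 30 + 30 + 30 + 30 + 30 + 30 + 25 + 10 = 460 cm.
Lower bound: ⌈460/50⌉ = 10 shelves.
Also, 12 boxes each exceed 25 cm, and no two of those can share a shelf, so at least 12 shelves are needed.
A packing using 13 shelves:
  shelf 1: 45 = 45
  shelf 2: 45 = 45
  shelf 3: 45 = 45
  shelf 4: 40 + 10 = 50
  shelf 5: 35 = 35
  shelf 6: 35 = 35
  shelf 7: 30 = 30
  shelf 8: 30 = 30
  shelf 9: 30 = 30
  shelf 10: 30 = 30
  shelf 11: 30 = 30
  shelf 12: 30 = 30
  shelf 13: 25 = 25
No arrangement into 12 shelves stays within capacity, so 13 is optimal.

13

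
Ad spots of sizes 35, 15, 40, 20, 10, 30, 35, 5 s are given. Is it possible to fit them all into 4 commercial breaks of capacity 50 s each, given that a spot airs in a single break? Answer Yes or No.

A valid assignment using 4 commercial breaks:
  break 1: 40 + 10 = 50
  break 2: 35 + 15 = 50
  break 3: 35 + 5 = 40
  break 4: 30 + 20 = 50
Every load is within 50 s, so 4 commercial breaks suffice.

Yes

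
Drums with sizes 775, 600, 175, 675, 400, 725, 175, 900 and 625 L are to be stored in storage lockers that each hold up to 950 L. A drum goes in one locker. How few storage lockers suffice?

Total = 900 + 775 + 725 + 675 + 625 + 600 + 400 + 175 + 175 = 5050 L.
Lower bound: ⌈5050/950⌉ = 6 storage lockers.
A packing using 7 storage lockers:
  locker 1: 900 = 900
  locker 2: 775 + 175 = 950
  locker 3: 725 + 175 = 900
  locker 4: 675 = 675
  locker 5: 625 = 625
  locker 6: 600 = 600
  locker 7: 400 = 400
No arrangement into 6 storage lockers stays within capacity, so 7 is optimal.

7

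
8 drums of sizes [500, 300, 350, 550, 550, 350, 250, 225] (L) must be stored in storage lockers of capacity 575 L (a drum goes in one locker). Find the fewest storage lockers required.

Total = 550 + 550 + 500 + 350 + 350 + 300 + 250 + 225 = 3075 L.
Lower bound: ⌈3075/575⌉ = 6 storage lockers.
A packing using 6 storage lockers:
  locker 1: 550 = 550
  locker 2: 550 = 550
  locker 3: 500 = 500
  locker 4: 350 + 225 = 575
  locker 5: 350 = 350
  locker 6: 300 + 250 = 550
This matches the lower bound, so 6 is optimal.

6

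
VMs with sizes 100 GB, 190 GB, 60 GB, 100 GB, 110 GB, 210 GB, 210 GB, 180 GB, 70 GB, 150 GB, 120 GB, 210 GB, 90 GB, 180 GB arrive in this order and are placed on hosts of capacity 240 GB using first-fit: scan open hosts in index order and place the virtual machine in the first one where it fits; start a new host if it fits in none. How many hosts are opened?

10

  100 → host 1 (new)  [load 100/240]
  190 → host 2 (new)  [load 190/240]
  60 → host 1  [load 160/240]
  100 → host 3 (new)  [load 100/240]
  110 → host 3  [load 210/240]
  210 → host 4 (new)  [load 210/240]
  210 → host 5 (new)  [load 210/240]
  180 → host 6 (new)  [load 180/240]
  70 → host 1  [load 230/240]
  150 → host 7 (new)  [load 150/240]
  120 → host 8 (new)  [load 120/240]
  210 → host 9 (new)  [load 210/240]
  90 → host 7  [load 240/240]
  180 → host 10 (new)  [load 180/240]
10 hosts opened.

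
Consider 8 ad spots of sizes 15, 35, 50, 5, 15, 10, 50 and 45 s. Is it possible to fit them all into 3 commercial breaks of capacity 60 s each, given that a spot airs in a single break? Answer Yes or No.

Total = 225 s; ⌈225/60⌉ = 4.
At least 4 commercial breaks are required, but only 3 are allowed.

No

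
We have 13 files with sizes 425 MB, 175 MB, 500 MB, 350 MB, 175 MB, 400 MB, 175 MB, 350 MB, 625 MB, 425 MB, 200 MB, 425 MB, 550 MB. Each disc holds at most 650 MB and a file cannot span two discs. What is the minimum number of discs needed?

Total = 625 + 550 + 500 + 425 + 425 + 425 + 400 + 350 + 350 + 200 + 175 + 175 + 175 = 4775 MB.
Lower bound: ⌈4775/650⌉ = 8 discs.
Also, 9 files each exceed 325 MB, and no two of those can share a disc, so at least 9 discs are needed.
A packing using 9 discs:
  disc 1: 625 = 625
  disc 2: 550 = 550
  disc 3: 500 = 500
  disc 4: 425 + 200 = 625
  disc 5: 425 + 175 = 600
  disc 6: 425 + 175 = 600
  disc 7: 400 + 175 = 575
  disc 8: 350 = 350
  disc 9: 350 = 350
This matches the lower bound, so 9 is optimal.

9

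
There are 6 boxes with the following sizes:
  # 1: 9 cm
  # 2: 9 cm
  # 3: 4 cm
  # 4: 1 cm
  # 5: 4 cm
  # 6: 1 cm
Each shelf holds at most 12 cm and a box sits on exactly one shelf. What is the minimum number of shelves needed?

3

Total = 9 + 9 + 4 + 4 + 1 + 1 = 28 cm.
Lower bound: ⌈28/12⌉ = 3 shelves.
A packing using 3 shelves:
  shelf 1: 9 + 1 + 1 = 11
  shelf 2: 9 = 9
  shelf 3: 4 + 4 = 8
This matches the lower bound, so 3 is optimal.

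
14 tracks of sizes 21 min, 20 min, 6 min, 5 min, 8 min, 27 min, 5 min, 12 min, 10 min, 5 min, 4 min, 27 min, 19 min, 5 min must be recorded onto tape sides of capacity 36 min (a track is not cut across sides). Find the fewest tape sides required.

5

Total = 27 + 27 + 21 + 20 + 19 + 12 + 10 + 8 + 6 + 5 + 5 + 5 + 5 + 4 = 174 min.
Lower bound: ⌈174/36⌉ = 5 tape sides.
A packing using 5 tape sides:
  side 1: 27 + 8 = 35
  side 2: 27 + 5 + 4 = 36
  side 3: 21 + 12 = 33
  side 4: 20 + 10 + 6 = 36
  side 5: 19 + 5 + 5 + 5 = 34
This matches the lower bound, so 5 is optimal.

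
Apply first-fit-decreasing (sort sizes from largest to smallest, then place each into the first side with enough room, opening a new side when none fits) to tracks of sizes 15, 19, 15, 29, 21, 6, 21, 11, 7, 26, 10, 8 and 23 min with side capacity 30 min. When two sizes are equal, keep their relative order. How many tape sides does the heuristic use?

8

Sorted descending: 29, 26, 23, 21, 21, 19, 15, 15, 11, 10, 8, 7, 6.
  29 → side 1 (new)  [load 29/30]
  26 → side 2 (new)  [load 26/30]
  23 → side 3 (new)  [load 23/30]
  21 → side 4 (new)  [load 21/30]
  21 → side 5 (new)  [load 21/30]
  19 → side 6 (new)  [load 19/30]
  15 → side 7 (new)  [load 15/30]
  15 → side 7  [load 30/30]
  11 → side 6  [load 30/30]
  10 → side 8 (new)  [load 10/30]
  8 → side 4  [load 29/30]
  7 → side 3  [load 30/30]
  6 → side 5  [load 27/30]
8 tape sides opened.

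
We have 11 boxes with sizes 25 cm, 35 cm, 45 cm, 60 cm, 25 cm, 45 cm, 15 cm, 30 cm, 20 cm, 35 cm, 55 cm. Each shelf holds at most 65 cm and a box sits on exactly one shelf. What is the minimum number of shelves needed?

7

Total = 60 + 55 + 45 + 45 + 35 + 35 + 30 + 25 + 25 + 20 + 15 = 390 cm.
Lower bound: ⌈390/65⌉ = 6 shelves.
A packing using 7 shelves:
  shelf 1: 60 = 60
  shelf 2: 55 = 55
  shelf 3: 45 + 20 = 65
  shelf 4: 45 + 15 = 60
  shelf 5: 35 + 30 = 65
  shelf 6: 35 + 25 = 60
  shelf 7: 25 = 25
No arrangement into 6 shelves stays within capacity, so 7 is optimal.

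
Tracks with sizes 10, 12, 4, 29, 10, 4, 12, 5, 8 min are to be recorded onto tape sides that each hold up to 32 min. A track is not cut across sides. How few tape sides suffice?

4

Total = 29 + 12 + 12 + 10 + 10 + 8 + 5 + 4 + 4 = 94 min.
Lower bound: ⌈94/32⌉ = 3 tape sides.
A packing using 4 tape sides:
  side 1: 29 = 29
  side 2: 12 + 12 + 8 = 32
  side 3: 10 + 10 + 5 + 4 = 29
  side 4: 4 = 4
No arrangement into 3 tape sides stays within capacity, so 4 is optimal.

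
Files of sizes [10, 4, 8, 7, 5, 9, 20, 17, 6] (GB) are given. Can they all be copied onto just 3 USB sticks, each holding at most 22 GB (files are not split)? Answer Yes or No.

Total = 86 GB; ⌈86/22⌉ = 4.
At least 4 USB sticks are required, but only 3 are allowed.

No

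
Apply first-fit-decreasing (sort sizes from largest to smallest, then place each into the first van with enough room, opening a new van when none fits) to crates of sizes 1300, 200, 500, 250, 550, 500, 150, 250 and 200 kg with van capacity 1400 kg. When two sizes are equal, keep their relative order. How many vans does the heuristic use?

3

Sorted descending: 1300, 550, 500, 500, 250, 250, 200, 200, 150.
  1300 → van 1 (new)  [load 1300/1400]
  550 → van 2 (new)  [load 550/1400]
  500 → van 2  [load 1050/1400]
  500 → van 3 (new)  [load 500/1400]
  250 → van 2  [load 1300/1400]
  250 → van 3  [load 750/1400]
  200 → van 3  [load 950/1400]
  200 → van 3  [load 1150/1400]
  150 → van 3  [load 1300/1400]
3 vans opened.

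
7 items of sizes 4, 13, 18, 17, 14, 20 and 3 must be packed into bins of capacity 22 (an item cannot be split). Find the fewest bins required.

Total = 20 + 18 + 17 + 14 + 13 + 4 + 3 = 89.
Lower bound: ⌈89/22⌉ = 5 bins.
A packing using 5 bins:
  bin 1: 20 = 20
  bin 2: 18 + 4 = 22
  bin 3: 17 + 3 = 20
  bin 4: 14 = 14
  bin 5: 13 = 13
This matches the lower bound, so 5 is optimal.

5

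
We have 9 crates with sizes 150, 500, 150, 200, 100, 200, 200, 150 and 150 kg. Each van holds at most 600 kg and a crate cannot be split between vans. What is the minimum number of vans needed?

3

Total = 500 + 200 + 200 + 200 + 150 + 150 + 150 + 150 + 100 = 1800 kg.
Lower bound: ⌈1800/600⌉ = 3 vans.
A packing using 3 vans:
  van 1: 500 + 100 = 600
  van 2: 200 + 200 + 200 = 600
  van 3: 150 + 150 + 150 + 150 = 600
This matches the lower bound, so 3 is optimal.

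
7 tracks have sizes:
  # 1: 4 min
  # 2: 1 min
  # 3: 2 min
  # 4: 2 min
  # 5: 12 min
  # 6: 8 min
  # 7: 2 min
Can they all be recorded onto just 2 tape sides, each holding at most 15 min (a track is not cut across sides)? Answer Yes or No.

No

Total = 31 min; ⌈31/15⌉ = 3.
At least 3 tape sides are required, but only 2 are allowed.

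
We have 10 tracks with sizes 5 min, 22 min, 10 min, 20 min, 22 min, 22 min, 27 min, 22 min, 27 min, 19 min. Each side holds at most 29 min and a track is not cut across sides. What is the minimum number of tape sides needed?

8

Total = 27 + 27 + 22 + 22 + 22 + 22 + 20 + 19 + 10 + 5 = 196 min.
Lower bound: ⌈196/29⌉ = 7 tape sides.
Also, 8 tracks each exceed 29/2 min, and no two of those can share a side, so at least 8 tape sides are needed.
A packing using 8 tape sides:
  side 1: 27 = 27
  side 2: 27 = 27
  side 3: 22 + 5 = 27
  side 4: 22 = 22
  side 5: 22 = 22
  side 6: 22 = 22
  side 7: 20 = 20
  side 8: 19 + 10 = 29
This matches the lower bound, so 8 is optimal.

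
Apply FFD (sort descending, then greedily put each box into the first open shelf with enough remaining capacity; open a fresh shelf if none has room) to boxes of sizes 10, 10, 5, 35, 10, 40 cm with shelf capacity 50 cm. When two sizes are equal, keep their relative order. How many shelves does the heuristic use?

3

Sorted descending: 40, 35, 10, 10, 10, 5.
  40 → shelf 1 (new)  [load 40/50]
  35 → shelf 2 (new)  [load 35/50]
  10 → shelf 1  [load 50/50]
  10 → shelf 2  [load 45/50]
  10 → shelf 3 (new)  [load 10/50]
  5 → shelf 2  [load 50/50]
3 shelves opened.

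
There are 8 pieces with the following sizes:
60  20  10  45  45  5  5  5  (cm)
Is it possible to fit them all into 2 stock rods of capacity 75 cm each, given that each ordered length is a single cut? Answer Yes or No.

Total = 195 cm; ⌈195/75⌉ = 3.
At least 3 stock rods are required, but only 2 are allowed.

No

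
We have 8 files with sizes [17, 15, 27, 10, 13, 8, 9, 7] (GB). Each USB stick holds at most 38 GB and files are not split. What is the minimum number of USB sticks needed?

Total = 27 + 17 + 15 + 13 + 10 + 9 + 8 + 7 = 106 GB.
Lower bound: ⌈106/38⌉ = 3 USB sticks.
A packing using 3 USB sticks:
  USB stick 1: 27 + 10 = 37
  USB stick 2: 17 + 15 = 32
  USB stick 3: 13 + 9 + 8 + 7 = 37
This matches the lower bound, so 3 is optimal.

3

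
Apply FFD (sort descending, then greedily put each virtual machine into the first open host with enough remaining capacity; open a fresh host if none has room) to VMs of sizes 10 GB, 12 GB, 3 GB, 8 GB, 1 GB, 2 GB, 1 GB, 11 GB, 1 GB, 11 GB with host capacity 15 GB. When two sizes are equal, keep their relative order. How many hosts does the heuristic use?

5

Sorted descending: 12, 11, 11, 10, 8, 3, 2, 1, 1, 1.
  12 → host 1 (new)  [load 12/15]
  11 → host 2 (new)  [load 11/15]
  11 → host 3 (new)  [load 11/15]
  10 → host 4 (new)  [load 10/15]
  8 → host 5 (new)  [load 8/15]
  3 → host 1  [load 15/15]
  2 → host 2  [load 13/15]
  1 → host 2  [load 14/15]
  1 → host 2  [load 15/15]
  1 → host 3  [load 12/15]
5 hosts opened.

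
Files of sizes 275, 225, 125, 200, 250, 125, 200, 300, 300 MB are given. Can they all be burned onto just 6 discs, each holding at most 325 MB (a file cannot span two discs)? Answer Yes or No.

Total = 2000 MB; ⌈2000/325⌉ = 7.
At least 7 discs are required, but only 6 are allowed.

No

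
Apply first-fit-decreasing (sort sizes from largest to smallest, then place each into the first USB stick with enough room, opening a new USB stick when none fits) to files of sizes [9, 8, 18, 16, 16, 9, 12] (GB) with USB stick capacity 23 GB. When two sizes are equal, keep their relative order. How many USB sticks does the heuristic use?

Sorted descending: 18, 16, 16, 12, 9, 9, 8.
  18 → USB stick 1 (new)  [load 18/23]
  16 → USB stick 2 (new)  [load 16/23]
  16 → USB stick 3 (new)  [load 16/23]
  12 → USB stick 4 (new)  [load 12/23]
  9 → USB stick 4  [load 21/23]
  9 → USB stick 5 (new)  [load 9/23]
  8 → USB stick 5  [load 17/23]
5 USB sticks opened.

5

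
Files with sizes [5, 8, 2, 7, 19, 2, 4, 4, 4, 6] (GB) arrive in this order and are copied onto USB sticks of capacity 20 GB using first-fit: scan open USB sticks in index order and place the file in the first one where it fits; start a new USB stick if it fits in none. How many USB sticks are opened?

4

  5 → USB stick 1 (new)  [load 5/20]
  8 → USB stick 1  [load 13/20]
  2 → USB stick 1  [load 15/20]
  7 → USB stick 2 (new)  [load 7/20]
  19 → USB stick 3 (new)  [load 19/20]
  2 → USB stick 1  [load 17/20]
  4 → USB stick 2  [load 11/20]
  4 → USB stick 2  [load 15/20]
  4 → USB stick 2  [load 19/20]
  6 → USB stick 4 (new)  [load 6/20]
4 USB sticks opened.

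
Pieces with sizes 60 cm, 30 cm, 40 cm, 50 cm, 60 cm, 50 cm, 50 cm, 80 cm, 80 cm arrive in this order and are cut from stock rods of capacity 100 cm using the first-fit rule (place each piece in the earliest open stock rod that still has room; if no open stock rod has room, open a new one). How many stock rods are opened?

6

  60 → stock rod 1 (new)  [load 60/100]
  30 → stock rod 1  [load 90/100]
  40 → stock rod 2 (new)  [load 40/100]
  50 → stock rod 2  [load 90/100]
  60 → stock rod 3 (new)  [load 60/100]
  50 → stock rod 4 (new)  [load 50/100]
  50 → stock rod 4  [load 100/100]
  80 → stock rod 5 (new)  [load 80/100]
  80 → stock rod 6 (new)  [load 80/100]
6 stock rods opened.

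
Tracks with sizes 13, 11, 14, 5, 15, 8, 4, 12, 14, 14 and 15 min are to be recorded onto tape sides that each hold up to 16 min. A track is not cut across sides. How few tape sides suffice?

Total = 15 + 15 + 14 + 14 + 14 + 13 + 12 + 11 + 8 + 5 + 4 = 125 min.
Lower bound: ⌈125/16⌉ = 8 tape sides.
A packing using 9 tape sides:
  side 1: 15 = 15
  side 2: 15 = 15
  side 3: 14 = 14
  side 4: 14 = 14
  side 5: 14 = 14
  side 6: 13 = 13
  side 7: 12 + 4 = 16
  side 8: 11 + 5 = 16
  side 9: 8 = 8
No arrangement into 8 tape sides stays within capacity, so 9 is optimal.

9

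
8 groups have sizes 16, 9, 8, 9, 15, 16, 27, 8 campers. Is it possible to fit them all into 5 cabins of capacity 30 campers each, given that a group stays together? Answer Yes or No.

A valid assignment using 5 cabins:
  cabin 1: 27 = 27
  cabin 2: 16 + 9 = 25
  cabin 3: 16 + 9 = 25
  cabin 4: 15 + 8 = 23
  cabin 5: 8 = 8
Every load is within 30 campers, so 5 cabins suffice.

Yes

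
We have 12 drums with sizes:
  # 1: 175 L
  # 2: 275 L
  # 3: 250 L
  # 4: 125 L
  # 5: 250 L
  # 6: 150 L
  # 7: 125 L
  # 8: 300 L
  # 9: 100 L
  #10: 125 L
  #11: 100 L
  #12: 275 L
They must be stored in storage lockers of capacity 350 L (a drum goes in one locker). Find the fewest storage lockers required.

8

Total = 300 + 275 + 275 + 250 + 250 + 175 + 150 + 125 + 125 + 125 + 100 + 100 = 2250 L.
Lower bound: ⌈2250/350⌉ = 7 storage lockers.
A packing using 8 storage lockers:
  locker 1: 300 = 300
  locker 2: 275 = 275
  locker 3: 275 = 275
  locker 4: 250 + 100 = 350
  locker 5: 250 + 100 = 350
  locker 6: 175 + 150 = 325
  locker 7: 125 + 125 = 250
  locker 8: 125 = 125
No arrangement into 7 storage lockers stays within capacity, so 8 is optimal.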